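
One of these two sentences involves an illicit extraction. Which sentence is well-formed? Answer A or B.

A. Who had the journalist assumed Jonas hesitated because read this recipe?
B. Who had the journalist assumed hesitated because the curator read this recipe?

B

In A, the wh-phrase is extracted from inside an adjunct island (introduced by "because"), which blocks movement.
In B, the extraction path crosses only that-complement boundaries, which are transparent.
So B is grammatical.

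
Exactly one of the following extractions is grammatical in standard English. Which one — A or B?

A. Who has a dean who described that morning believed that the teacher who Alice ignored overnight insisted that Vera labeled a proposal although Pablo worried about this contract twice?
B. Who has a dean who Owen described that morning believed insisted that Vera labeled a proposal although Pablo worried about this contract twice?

B

In A, the wh-phrase is extracted from inside a complex-NP island (relative clause) (introduced by "who"), which blocks movement.
In B, the extraction path crosses only that-complement boundaries, which are transparent.
So B is grammatical.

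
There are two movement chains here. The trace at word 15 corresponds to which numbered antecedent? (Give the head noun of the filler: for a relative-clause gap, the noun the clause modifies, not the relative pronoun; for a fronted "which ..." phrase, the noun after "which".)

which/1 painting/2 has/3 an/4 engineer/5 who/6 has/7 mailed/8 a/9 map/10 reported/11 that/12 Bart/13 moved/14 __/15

2

The marked gap is the direct object of "moved".
Its filler is the fronted wh-phrase "which painting", at word 2.
(The other dependency links word 5 to a gap after word 6.)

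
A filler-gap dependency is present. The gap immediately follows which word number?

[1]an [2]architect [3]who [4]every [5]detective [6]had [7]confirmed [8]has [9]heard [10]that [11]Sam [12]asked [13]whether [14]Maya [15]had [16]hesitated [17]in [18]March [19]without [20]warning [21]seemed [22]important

7

The displaced element is "an architect" (word 2).
It is linked across 1 clause boundary (Ø).
It functions as the subject of "heard", so the gap sits immediately after word 7 ("confirmed").
Base order: Every detective had confirmed that an architect has heard that Sam asked whether Maya had hesitated in March without warning.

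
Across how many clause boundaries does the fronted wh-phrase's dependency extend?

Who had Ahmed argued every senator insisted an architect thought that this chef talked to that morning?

3

"who" is extracted from the PP object of "talked".
Boundaries crossed, outermost first: [Ø], [Ø], [that] — 3 in total.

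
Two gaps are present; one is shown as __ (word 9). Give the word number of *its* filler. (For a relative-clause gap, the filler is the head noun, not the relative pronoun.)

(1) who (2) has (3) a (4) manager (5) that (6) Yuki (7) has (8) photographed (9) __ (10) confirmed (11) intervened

4

The marked gap is inside the relative clause, the direct object of "photographed".
Its filler is the head noun "manager" (via "that"), at word 4.
(The other dependency links word 1 to a gap after word 10.)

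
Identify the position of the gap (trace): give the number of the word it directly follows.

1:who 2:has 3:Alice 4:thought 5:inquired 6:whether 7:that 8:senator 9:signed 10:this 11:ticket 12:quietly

The displaced element is "who" (word 1).
It is linked across 1 clause boundary (Ø).
It functions as the subject of "inquired", so the gap sits immediately after word 4 ("thought").
Base order: Alice has thought that who inquired whether that senator signed this ticket quietly.

4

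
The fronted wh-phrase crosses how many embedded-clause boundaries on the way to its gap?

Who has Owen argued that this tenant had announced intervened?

2

"who" is extracted from the subject of "intervened".
Boundaries crossed, outermost first: [that], [Ø] — 2 in total.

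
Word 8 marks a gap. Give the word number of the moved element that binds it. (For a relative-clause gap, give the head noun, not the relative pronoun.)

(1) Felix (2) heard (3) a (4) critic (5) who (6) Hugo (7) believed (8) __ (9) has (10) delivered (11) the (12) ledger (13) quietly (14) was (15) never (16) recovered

The gap at 8 is the subject of "delivered", inside a relative clause.
The relative pronoun is "who" (word 5); it is bound by the head noun immediately before it.
Its filler is the head noun "critic", at word 4.

4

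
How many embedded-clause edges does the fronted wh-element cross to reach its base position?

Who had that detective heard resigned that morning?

"who" is extracted from the subject of "resigned".
Boundaries crossed, outermost first: [Ø] — 1 in total.

1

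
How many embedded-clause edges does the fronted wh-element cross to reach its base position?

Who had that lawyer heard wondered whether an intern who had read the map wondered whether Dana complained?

1

"who" is extracted from the subject of "wondered".
Boundaries crossed, outermost first: [Ø] — 1 in total.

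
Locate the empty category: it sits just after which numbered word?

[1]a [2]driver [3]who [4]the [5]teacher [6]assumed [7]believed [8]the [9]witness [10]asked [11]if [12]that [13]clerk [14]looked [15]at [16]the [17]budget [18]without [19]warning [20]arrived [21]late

6

The displaced element is "a driver" (word 2).
It is linked across 1 clause boundary (Ø).
It functions as the subject of "believed", so the gap sits immediately after word 6 ("assumed").
Base order: The teacher assumed a driver believed the witness asked if that clerk looked at the budget without warning.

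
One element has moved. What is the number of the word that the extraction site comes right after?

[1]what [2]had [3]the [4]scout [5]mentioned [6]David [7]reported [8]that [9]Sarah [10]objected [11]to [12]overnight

The displaced element is "what" (word 1).
It is linked across 2 clause boundaries (Ø → that).
It functions as the object of the preposition "to" of "objected", so the gap sits immediately after word 11 ("to").
Base order: The scout had mentioned David reported that Sarah objected to what overnight.

11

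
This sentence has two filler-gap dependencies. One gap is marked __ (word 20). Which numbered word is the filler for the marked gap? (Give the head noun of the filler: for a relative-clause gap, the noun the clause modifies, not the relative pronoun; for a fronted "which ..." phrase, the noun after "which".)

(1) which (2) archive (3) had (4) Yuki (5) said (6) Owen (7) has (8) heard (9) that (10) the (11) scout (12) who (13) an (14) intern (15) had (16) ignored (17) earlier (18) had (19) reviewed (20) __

The marked gap is the direct object of "reviewed".
Its filler is the fronted wh-phrase "which archive", at word 2.
(The other dependency links word 11 to a gap after word 16.)

2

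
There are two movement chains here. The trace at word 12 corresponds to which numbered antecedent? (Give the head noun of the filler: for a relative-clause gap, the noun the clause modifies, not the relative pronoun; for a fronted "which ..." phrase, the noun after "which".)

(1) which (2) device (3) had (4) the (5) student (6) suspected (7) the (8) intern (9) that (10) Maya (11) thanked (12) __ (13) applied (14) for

8

The marked gap is inside the relative clause, the direct object of "thanked".
Its filler is the head noun "intern" (via "that"), at word 8.
(The other dependency links word 2 to a gap after word 14.)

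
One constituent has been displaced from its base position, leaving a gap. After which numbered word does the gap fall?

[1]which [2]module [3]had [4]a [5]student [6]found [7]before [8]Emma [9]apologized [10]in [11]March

6

The displaced element is "which module" (word 2).
It functions as the direct object of "found", so the gap sits immediately after word 6 ("found").
Base order: A student had found which module before Emma apologized in March.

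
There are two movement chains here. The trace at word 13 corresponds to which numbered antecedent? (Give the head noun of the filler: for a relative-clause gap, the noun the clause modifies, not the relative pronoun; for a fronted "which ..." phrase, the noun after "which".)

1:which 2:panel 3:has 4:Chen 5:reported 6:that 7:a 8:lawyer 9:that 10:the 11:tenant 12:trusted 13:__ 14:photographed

The marked gap is inside the relative clause, the direct object of "trusted".
Its filler is the head noun "lawyer" (via "that"), at word 8.
(The other dependency links word 2 to a gap after word 14.)

8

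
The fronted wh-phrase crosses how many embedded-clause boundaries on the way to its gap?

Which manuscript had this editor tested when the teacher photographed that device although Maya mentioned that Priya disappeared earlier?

0

"which manuscript" originates inside the matrix clause — no clause boundary is crossed.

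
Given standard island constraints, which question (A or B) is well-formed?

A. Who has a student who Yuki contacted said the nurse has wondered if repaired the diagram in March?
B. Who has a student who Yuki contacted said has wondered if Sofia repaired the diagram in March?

In A, the wh-phrase is extracted from inside a wh-island (introduced by "if"), which blocks movement.
In B, the extraction path crosses only that-complement boundaries, which are transparent.
So B is grammatical.

B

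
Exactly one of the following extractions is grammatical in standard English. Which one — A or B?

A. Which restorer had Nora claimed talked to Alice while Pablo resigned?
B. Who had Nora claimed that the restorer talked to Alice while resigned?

In B, the wh-phrase is extracted from inside an adjunct island (introduced by "while"), which blocks movement.
In A, the extraction path crosses only that-complement boundaries, which are transparent.
So A is grammatical.

A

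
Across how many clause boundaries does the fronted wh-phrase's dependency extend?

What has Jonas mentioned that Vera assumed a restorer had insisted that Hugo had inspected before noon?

"what" is extracted from the object of "inspected".
Boundaries crossed, outermost first: [that], [Ø], [that] — 3 in total.

3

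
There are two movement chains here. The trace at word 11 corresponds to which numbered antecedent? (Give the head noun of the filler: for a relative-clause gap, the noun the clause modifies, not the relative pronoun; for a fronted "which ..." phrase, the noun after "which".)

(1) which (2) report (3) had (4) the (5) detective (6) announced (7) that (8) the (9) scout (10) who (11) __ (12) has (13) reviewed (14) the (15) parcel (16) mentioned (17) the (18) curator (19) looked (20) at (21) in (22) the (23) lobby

The marked gap is inside the relative clause, the subject of "reviewed".
Its filler is the head noun "scout" (via "who"), at word 9.
(The other dependency links word 2 to a gap after word 20.)

9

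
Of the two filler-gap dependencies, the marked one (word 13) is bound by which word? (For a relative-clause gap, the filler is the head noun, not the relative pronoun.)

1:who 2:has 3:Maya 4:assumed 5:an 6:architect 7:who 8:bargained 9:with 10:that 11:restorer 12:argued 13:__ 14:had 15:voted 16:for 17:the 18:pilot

1

The marked gap is the subject of "voted".
Its filler is the fronted wh-phrase "who", at word 1.
(The other dependency links word 6 to a gap after word 7.)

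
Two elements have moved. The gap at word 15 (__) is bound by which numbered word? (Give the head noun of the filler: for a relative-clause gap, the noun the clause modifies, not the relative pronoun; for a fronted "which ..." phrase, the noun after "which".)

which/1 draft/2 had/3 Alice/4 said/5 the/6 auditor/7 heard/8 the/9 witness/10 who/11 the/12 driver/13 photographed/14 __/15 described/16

The marked gap is inside the relative clause, the direct object of "photographed".
Its filler is the head noun "witness" (via "who"), at word 10.
(The other dependency links word 2 to a gap after word 16.)

10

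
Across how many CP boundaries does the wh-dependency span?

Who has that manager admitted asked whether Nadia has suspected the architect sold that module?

"who" is extracted from the subject of "asked".
Boundaries crossed, outermost first: [Ø] — 1 in total.

1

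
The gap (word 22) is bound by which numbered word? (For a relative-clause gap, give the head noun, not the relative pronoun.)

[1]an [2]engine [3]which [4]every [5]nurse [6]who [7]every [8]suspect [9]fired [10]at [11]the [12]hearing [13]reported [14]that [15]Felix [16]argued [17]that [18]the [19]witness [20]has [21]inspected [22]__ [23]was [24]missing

2

The gap at 22 is the object of "inspected", inside a relative clause.
The relative pronoun is "which" (word 3); it is bound by the head noun immediately before it.
Its filler is the head noun "engine", at word 2.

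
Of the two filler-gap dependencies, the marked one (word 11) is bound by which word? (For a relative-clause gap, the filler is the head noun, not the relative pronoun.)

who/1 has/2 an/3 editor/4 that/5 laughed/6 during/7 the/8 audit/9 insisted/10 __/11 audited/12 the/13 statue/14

1

The marked gap is the subject of "audited".
Its filler is the fronted wh-phrase "who", at word 1.
(The other dependency links word 4 to a gap after word 5.)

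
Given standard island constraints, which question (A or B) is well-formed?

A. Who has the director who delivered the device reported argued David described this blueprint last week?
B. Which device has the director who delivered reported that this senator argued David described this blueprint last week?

A

In B, the wh-phrase is extracted from inside a complex-NP island (relative clause) (introduced by "who"), which blocks movement.
In A, the extraction path crosses only that-complement boundaries, which are transparent.
So A is grammatical.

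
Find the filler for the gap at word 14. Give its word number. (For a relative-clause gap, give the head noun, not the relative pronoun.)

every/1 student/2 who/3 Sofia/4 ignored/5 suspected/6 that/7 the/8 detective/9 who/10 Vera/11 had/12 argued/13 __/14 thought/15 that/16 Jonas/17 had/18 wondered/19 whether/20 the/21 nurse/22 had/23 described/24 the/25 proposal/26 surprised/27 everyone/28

9

The gap at 14 is the subject of "thought", inside a relative clause.
The relative pronoun is "who" (word 10); it is bound by the head noun immediately before it.
Its filler is the head noun "detective", at word 9.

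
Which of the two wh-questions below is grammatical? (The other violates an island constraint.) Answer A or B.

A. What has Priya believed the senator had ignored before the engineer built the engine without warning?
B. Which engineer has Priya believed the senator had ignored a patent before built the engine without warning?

A

In B, the wh-phrase is extracted from inside an adjunct island (introduced by "before"), which blocks movement.
In A, the extraction path crosses only that-complement boundaries, which are transparent.
So A is grammatical.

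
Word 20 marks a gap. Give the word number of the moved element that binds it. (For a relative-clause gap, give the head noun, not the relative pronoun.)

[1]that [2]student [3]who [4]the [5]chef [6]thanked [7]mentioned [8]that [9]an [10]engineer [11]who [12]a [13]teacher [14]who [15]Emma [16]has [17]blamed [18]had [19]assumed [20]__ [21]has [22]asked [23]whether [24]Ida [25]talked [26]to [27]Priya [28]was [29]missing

10

The gap at 20 is the subject of "asked", inside a relative clause.
The relative pronoun is "who" (word 11); it is bound by the head noun immediately before it.
Its filler is the head noun "engineer", at word 10.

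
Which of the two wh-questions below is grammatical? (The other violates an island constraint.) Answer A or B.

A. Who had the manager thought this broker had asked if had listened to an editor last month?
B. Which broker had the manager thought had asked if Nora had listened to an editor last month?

B

In A, the wh-phrase is extracted from inside a wh-island (introduced by "if"), which blocks movement.
In B, the extraction path crosses only that-complement boundaries, which are transparent.
So B is grammatical.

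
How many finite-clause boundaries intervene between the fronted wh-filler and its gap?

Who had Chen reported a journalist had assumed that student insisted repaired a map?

3

"who" is extracted from the subject of "repaired".
Boundaries crossed, outermost first: [Ø], [Ø], [Ø] — 3 in total.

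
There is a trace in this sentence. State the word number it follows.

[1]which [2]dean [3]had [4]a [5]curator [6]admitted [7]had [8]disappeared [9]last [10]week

6

The displaced element is "which dean" (word 2).
It is linked across 1 clause boundary (Ø).
It functions as the subject of "disappeared", so the gap sits immediately after word 6 ("admitted").
Base order: A curator had admitted which dean had disappeared last week.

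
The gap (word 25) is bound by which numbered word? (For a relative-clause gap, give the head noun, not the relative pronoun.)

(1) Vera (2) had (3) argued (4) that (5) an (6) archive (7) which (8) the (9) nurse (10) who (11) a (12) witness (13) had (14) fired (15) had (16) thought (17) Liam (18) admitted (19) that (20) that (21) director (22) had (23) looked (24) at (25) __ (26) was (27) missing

The gap at 25 is the prepositional object of "looked", inside a relative clause.
The relative pronoun is "which" (word 7); it is bound by the head noun immediately before it.
Its filler is the head noun "archive", at word 6.

6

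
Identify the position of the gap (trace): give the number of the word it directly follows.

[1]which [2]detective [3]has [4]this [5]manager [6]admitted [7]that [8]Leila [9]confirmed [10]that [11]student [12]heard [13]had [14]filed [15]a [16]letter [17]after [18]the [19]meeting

12

The displaced element is "which detective" (word 2).
It is linked across 3 clause boundaries (that → Ø → Ø).
It functions as the subject of "filed", so the gap sits immediately after word 12 ("heard").
Base order: This manager has admitted that Leila confirmed that student heard which detective had filed a letter after the meeting.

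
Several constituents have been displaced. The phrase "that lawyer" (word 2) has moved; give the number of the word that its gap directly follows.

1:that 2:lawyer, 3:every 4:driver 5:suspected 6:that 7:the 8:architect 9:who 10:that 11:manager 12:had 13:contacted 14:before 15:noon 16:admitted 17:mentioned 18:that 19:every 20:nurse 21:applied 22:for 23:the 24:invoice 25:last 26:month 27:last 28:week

16

The displaced element is "that lawyer" (word 2).
It is linked across 2 clause boundaries (that → Ø).
It functions as the subject of "mentioned", so the gap sits immediately after word 16 ("admitted").
Base order: Every driver suspected that the architect who that manager had contacted before noon admitted that that lawyer mentioned that every nurse applied for the invoice last month last week.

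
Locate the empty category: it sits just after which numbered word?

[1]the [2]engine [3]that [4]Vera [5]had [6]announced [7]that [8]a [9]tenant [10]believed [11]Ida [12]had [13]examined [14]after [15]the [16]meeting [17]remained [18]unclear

13

The displaced element is "the engine" (word 2).
It is linked across 2 clause boundaries (that → Ø).
It functions as the direct object of "examined", so the gap sits immediately after word 13 ("examined").
Base order: Vera had announced that a tenant believed Ida had examined the engine after the meeting.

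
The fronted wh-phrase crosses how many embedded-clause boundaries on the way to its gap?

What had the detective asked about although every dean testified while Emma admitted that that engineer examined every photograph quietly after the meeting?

"what" originates inside the matrix clause — no clause boundary is crossed.

0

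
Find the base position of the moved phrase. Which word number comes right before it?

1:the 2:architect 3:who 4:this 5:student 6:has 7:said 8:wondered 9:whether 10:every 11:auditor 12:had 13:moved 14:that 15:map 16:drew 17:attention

7

The displaced element is "the architect" (word 2).
It is linked across 1 clause boundary (Ø).
It functions as the subject of "wondered", so the gap sits immediately after word 7 ("said").
Base order: This student has said the architect wondered whether every auditor had moved that map.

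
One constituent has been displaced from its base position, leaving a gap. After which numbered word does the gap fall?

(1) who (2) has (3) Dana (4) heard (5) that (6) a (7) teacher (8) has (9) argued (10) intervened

9

The displaced element is "who" (word 1).
It is linked across 2 clause boundaries (that → Ø).
It functions as the subject of "intervened", so the gap sits immediately after word 9 ("argued").
Base order: Dana has heard that a teacher has argued who intervened.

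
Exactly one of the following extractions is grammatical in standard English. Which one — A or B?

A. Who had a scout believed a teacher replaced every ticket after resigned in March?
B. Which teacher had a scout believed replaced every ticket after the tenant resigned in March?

In A, the wh-phrase is extracted from inside an adjunct island (introduced by "after"), which blocks movement.
In B, the extraction path crosses only that-complement boundaries, which are transparent.
So B is grammatical.

B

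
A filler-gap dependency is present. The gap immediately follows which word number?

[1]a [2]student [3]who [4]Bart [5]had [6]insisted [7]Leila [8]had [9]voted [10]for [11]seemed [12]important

The displaced element is "a student" (word 2).
It is linked across 1 clause boundary (Ø).
It functions as the object of the preposition "for" of "voted", so the gap sits immediately after word 10 ("for").
Base order: Bart had insisted Leila had voted for a student.

10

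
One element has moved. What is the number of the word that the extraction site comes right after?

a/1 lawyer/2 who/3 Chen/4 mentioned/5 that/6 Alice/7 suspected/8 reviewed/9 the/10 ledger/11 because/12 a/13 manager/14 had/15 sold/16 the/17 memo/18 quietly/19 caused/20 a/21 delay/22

8

The displaced element is "a lawyer" (word 2).
It is linked across 2 clause boundaries (that → Ø).
It functions as the subject of "reviewed", so the gap sits immediately after word 8 ("suspected").
Base order: Chen mentioned that Alice suspected that a lawyer reviewed the ledger because a manager had sold the memo quietly.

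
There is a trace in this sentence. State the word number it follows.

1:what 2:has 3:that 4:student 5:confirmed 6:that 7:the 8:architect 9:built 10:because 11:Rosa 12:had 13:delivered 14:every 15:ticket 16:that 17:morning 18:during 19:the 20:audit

9

The displaced element is "what" (word 1).
It is linked across 1 clause boundary (that).
It functions as the direct object of "built", so the gap sits immediately after word 9 ("built").
Base order: That student has confirmed that the architect built what because Rosa had delivered every ticket that morning during the audit.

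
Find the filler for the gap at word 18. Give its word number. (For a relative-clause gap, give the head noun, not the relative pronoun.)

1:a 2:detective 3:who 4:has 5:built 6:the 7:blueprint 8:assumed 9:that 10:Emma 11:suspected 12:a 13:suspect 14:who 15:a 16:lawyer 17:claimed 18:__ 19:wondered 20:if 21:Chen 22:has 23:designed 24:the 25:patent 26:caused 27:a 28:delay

13

The gap at 18 is the subject of "wondered", inside a relative clause.
The relative pronoun is "who" (word 14); it is bound by the head noun immediately before it.
Its filler is the head noun "suspect", at word 13.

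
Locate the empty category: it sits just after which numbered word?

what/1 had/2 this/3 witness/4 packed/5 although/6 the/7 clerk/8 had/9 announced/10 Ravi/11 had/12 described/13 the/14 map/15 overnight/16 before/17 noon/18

The displaced element is "what" (word 1).
It functions as the direct object of "packed", so the gap sits immediately after word 5 ("packed").
Base order: This witness had packed what although the clerk had announced Ravi had described the map overnight before noon.

5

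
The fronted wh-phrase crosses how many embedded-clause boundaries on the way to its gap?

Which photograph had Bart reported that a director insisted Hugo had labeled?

2

"which photograph" is extracted from the object of "labeled".
Boundaries crossed, outermost first: [that], [Ø] — 2 in total.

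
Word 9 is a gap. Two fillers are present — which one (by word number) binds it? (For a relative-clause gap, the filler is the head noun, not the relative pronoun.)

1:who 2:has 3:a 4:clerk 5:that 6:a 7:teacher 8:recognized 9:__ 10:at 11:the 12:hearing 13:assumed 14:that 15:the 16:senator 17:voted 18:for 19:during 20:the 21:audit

4

The marked gap is inside the relative clause, the direct object of "recognized".
Its filler is the head noun "clerk" (via "that"), at word 4.
(The other dependency links word 1 to a gap after word 18.)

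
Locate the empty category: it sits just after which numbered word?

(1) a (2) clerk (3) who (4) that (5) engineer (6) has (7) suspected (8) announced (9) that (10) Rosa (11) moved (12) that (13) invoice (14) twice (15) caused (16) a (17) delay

The displaced element is "a clerk" (word 2).
It is linked across 1 clause boundary (Ø).
It functions as the subject of "announced", so the gap sits immediately after word 7 ("suspected").
Base order: That engineer has suspected that a clerk announced that Rosa moved that invoice twice.

7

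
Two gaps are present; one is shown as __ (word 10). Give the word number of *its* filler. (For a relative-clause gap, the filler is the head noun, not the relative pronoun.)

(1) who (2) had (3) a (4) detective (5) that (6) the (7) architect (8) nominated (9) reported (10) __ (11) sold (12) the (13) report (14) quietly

1

The marked gap is the subject of "sold".
Its filler is the fronted wh-phrase "who", at word 1.
(The other dependency links word 4 to a gap after word 8.)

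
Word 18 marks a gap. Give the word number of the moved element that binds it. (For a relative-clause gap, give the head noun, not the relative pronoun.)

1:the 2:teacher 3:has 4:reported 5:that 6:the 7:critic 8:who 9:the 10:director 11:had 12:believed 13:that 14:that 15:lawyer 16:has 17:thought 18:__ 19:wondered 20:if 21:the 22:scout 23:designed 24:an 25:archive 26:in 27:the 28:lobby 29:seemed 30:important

The gap at 18 is the subject of "wondered", inside a relative clause.
The relative pronoun is "who" (word 8); it is bound by the head noun immediately before it.
Its filler is the head noun "critic", at word 7.

7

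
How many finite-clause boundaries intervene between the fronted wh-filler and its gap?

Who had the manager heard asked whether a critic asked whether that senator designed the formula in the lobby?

"who" is extracted from the subject of "asked".
Boundaries crossed, outermost first: [Ø] — 1 in total.

1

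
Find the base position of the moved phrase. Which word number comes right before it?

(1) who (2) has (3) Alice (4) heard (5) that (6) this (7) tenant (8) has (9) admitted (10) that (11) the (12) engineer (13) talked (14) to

14

The displaced element is "who" (word 1).
It is linked across 2 clause boundaries (that → that).
It functions as the object of the preposition "to" of "talked", so the gap sits immediately after word 14 ("to").
Base order: Alice has heard that this tenant has admitted that the engineer talked to who.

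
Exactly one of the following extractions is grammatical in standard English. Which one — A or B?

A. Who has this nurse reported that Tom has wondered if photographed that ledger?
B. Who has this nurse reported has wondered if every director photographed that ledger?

B

In A, the wh-phrase is extracted from inside a wh-island (introduced by "if"), which blocks movement.
In B, the extraction path crosses only that-complement boundaries, which are transparent.
So B is grammatical.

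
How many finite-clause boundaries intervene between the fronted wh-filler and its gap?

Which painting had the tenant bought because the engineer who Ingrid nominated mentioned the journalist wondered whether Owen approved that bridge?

"which painting" originates inside the matrix clause — no clause boundary is crossed.

0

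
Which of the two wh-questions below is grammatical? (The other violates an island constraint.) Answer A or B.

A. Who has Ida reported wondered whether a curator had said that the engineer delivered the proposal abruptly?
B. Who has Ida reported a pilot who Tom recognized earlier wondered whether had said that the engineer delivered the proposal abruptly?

A

In B, the wh-phrase is extracted from inside a wh-island (introduced by "whether"), which blocks movement.
In A, the extraction path crosses only that-complement boundaries, which are transparent.
So A is grammatical.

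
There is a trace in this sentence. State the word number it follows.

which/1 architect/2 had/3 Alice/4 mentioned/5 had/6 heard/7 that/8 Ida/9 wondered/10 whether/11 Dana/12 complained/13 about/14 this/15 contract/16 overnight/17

5

The displaced element is "which architect" (word 2).
It is linked across 1 clause boundary (Ø).
It functions as the subject of "heard", so the gap sits immediately after word 5 ("mentioned").
Base order: Alice had mentioned which architect had heard that Ida wondered whether Dana complained about this contract overnight.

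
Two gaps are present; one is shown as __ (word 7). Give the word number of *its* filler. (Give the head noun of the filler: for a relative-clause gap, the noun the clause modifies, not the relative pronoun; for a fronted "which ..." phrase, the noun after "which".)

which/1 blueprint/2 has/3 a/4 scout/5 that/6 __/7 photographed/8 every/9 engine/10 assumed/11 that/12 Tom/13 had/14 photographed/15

The marked gap is inside the relative clause, the subject of "photographed".
Its filler is the head noun "scout" (via "that"), at word 5.
(The other dependency links word 2 to a gap after word 15.)

5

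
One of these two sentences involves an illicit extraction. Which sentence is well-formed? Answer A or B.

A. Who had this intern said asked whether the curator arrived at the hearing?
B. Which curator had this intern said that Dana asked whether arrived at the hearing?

In B, the wh-phrase is extracted from inside a wh-island (introduced by "whether"), which blocks movement.
In A, the extraction path crosses only that-complement boundaries, which are transparent.
So A is grammatical.

A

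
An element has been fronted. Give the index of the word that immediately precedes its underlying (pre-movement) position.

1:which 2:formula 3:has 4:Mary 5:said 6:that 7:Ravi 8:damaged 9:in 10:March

8

The displaced element is "which formula" (word 2).
It is linked across 1 clause boundary (that).
It functions as the direct object of "damaged", so the gap sits immediately after word 8 ("damaged").
Base order: Mary has said that Ravi damaged which formula in March.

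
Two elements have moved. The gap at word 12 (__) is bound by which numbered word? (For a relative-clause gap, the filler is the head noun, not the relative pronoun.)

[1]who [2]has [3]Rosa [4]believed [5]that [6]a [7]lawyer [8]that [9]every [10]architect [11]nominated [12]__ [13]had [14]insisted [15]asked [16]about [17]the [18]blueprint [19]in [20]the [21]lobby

7

The marked gap is inside the relative clause, the direct object of "nominated".
Its filler is the head noun "lawyer" (via "that"), at word 7.
(The other dependency links word 1 to a gap after word 14.)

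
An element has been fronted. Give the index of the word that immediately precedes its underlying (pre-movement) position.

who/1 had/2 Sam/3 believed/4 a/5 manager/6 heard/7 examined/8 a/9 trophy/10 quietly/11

The displaced element is "who" (word 1).
It is linked across 2 clause boundaries (Ø → Ø).
It functions as the subject of "examined", so the gap sits immediately after word 7 ("heard").
Base order: Sam had believed a manager heard who examined a trophy quietly.

7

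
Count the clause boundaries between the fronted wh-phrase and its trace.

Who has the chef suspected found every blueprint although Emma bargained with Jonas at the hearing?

"who" is extracted from the subject of "found".
Boundaries crossed, outermost first: [Ø] — 1 in total.

1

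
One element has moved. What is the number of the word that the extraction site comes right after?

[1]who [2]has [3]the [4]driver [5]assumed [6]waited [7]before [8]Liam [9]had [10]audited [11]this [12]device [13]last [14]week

5

The displaced element is "who" (word 1).
It is linked across 1 clause boundary (Ø).
It functions as the subject of "waited", so the gap sits immediately after word 5 ("assumed").
Base order: The driver has assumed that who waited before Liam had audited this device last week.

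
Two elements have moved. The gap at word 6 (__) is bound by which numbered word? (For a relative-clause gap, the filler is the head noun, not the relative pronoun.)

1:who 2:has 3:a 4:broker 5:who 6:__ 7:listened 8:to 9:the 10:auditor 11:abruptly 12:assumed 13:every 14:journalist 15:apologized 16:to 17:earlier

The marked gap is inside the relative clause, the subject of "listened".
Its filler is the head noun "broker" (via "who"), at word 4.
(The other dependency links word 1 to a gap after word 16.)

4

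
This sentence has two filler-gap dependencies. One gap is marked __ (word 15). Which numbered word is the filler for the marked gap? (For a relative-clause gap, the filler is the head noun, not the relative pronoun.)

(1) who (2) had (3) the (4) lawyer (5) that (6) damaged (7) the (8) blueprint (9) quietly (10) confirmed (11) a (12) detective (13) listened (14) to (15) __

1

The marked gap is the object of the preposition "to" of "listened".
Its filler is the fronted wh-phrase "who", at word 1.
(The other dependency links word 4 to a gap after word 5.)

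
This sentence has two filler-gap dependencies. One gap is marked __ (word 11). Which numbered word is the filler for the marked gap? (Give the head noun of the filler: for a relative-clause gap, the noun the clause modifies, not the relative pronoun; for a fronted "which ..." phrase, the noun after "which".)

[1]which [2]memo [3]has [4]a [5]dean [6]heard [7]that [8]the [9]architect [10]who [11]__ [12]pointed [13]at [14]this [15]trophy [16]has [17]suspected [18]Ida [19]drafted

9

The marked gap is inside the relative clause, the subject of "pointed".
Its filler is the head noun "architect" (via "who"), at word 9.
(The other dependency links word 2 to a gap after word 19.)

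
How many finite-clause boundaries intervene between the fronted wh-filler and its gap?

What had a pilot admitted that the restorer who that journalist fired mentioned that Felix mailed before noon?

2

"what" is extracted from the object of "mailed".
Boundaries crossed, outermost first: [that], [that] — 2 in total.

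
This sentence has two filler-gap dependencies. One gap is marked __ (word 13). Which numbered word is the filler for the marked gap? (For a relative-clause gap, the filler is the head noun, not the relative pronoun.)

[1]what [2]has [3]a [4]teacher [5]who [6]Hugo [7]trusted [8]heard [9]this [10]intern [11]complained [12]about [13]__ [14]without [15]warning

The marked gap is the object of the preposition "about" of "complained".
Its filler is the fronted wh-phrase "what", at word 1.
(The other dependency links word 4 to a gap after word 7.)

1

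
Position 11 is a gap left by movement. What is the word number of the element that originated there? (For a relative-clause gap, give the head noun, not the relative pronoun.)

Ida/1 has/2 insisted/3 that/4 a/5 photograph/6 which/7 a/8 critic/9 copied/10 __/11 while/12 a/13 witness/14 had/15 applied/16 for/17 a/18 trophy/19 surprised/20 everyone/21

6

The gap at 11 is the object of "copied", inside a relative clause.
The relative pronoun is "which" (word 7); it is bound by the head noun immediately before it.
Its filler is the head noun "photograph", at word 6.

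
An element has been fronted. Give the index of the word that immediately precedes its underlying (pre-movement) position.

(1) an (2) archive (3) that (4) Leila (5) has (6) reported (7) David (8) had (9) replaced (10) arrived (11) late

The displaced element is "an archive" (word 2).
It is linked across 1 clause boundary (Ø).
It functions as the direct object of "replaced", so the gap sits immediately after word 9 ("replaced").
Base order: Leila has reported David had replaced an archive.

9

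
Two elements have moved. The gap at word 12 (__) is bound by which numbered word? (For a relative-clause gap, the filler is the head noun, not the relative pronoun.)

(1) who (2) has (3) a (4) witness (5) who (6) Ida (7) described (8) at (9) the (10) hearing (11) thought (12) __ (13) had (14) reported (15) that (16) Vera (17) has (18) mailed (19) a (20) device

The marked gap is the subject of "reported".
Its filler is the fronted wh-phrase "who", at word 1.
(The other dependency links word 4 to a gap after word 7.)

1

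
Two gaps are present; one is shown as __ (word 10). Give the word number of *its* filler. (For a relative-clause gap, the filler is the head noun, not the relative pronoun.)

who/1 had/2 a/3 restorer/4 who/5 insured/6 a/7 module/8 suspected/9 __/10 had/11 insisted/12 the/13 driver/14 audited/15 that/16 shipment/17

The marked gap is the subject of "insisted".
Its filler is the fronted wh-phrase "who", at word 1.
(The other dependency links word 4 to a gap after word 5.)

1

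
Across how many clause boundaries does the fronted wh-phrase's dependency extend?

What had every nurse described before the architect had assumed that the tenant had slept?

0

"what" originates inside the matrix clause — no clause boundary is crossed.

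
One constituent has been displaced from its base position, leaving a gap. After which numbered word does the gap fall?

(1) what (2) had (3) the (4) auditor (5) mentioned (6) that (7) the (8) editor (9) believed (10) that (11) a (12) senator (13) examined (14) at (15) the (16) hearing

The displaced element is "what" (word 1).
It is linked across 2 clause boundaries (that → that).
It functions as the direct object of "examined", so the gap sits immediately after word 13 ("examined").
Base order: The auditor had mentioned that the editor believed that a senator examined what at the hearing.

13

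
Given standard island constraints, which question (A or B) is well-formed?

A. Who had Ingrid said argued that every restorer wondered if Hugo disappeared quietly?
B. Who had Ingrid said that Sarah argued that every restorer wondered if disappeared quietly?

A

In B, the wh-phrase is extracted from inside a wh-island (introduced by "if"), which blocks movement.
In A, the extraction path crosses only that-complement boundaries, which are transparent.
So A is grammatical.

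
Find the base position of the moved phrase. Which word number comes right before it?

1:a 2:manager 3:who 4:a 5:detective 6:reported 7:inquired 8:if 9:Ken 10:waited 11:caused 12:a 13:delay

The displaced element is "a manager" (word 2).
It is linked across 1 clause boundary (Ø).
It functions as the subject of "inquired", so the gap sits immediately after word 6 ("reported").
Base order: A detective reported that a manager inquired if Ken waited.

6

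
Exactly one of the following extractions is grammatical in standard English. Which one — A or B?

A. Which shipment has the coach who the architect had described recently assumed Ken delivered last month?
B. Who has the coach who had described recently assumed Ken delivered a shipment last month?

In B, the wh-phrase is extracted from inside a complex-NP island (relative clause) (introduced by "who"), which blocks movement.
In A, the extraction path crosses only that-complement boundaries, which are transparent.
So A is grammatical.

A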